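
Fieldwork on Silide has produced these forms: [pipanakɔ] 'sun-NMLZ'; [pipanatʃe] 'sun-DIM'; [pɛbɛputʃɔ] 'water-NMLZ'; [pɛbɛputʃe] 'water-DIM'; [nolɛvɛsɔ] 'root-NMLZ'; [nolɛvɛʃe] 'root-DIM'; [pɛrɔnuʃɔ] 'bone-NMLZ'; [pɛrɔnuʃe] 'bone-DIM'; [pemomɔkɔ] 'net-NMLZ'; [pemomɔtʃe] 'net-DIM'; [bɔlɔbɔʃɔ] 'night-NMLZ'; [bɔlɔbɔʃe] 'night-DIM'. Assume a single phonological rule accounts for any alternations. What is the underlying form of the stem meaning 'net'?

The stem for 'net' ends in [k] in [pemomɔkɔ] but [tʃ] in [pemomɔtʃe].
But 'water' keeps [tʃ] in both environments ([pɛbɛputʃɔ], [pɛbɛputʃe]), so there is no rule changing /tʃ/ to [k] before the NMLZ suffix.
The alternation reflects palatalization before a front vowel: /k/ and /s/ become palato-alveolar [tʃ] and [ʃ] before a front vowel. /k/ is underlying.
The underlying form of 'net' is therefore /pemomɔk/.

/pemomɔk/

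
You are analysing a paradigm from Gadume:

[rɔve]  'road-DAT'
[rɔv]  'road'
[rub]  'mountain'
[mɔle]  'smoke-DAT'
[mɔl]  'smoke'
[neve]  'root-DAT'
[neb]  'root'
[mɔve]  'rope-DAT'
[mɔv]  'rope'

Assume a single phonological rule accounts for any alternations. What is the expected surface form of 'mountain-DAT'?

The stem for 'root' ends in [v] in [neve] but [b] in [neb].
Compare 'road', with invariant [v] in [rɔve] and [rɔv]: an analysis with underlying /v/ and a rule producing [b] in isolation would wrongly predict alternation here too.
Therefore /b/ is basic and [v] is derived by intervocalic spirantization (voiced stops become fricatives between vowels).
From [rub] the stem 'mountain' is /rub/; between vowels this yields [ruve].

[ruve]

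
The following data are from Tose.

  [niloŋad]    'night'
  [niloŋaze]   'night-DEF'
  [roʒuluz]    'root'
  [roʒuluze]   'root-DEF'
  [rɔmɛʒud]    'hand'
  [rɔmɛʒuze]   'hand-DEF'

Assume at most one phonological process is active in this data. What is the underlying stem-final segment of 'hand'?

/d/

The root 'hand' surfaces as [rɔmɛʒud] and [rɔmɛʒuze], with a stem-final [d] ~ [z] alternation.
But 'root' keeps [z] in both environments ([roʒuluz], [roʒuluze]), so there is no rule changing /z/ to [d] in isolation.
So /d/ is underlying, and a rule of intervocalic spirantization — voiced stops become fricatives between vowels — gives [z].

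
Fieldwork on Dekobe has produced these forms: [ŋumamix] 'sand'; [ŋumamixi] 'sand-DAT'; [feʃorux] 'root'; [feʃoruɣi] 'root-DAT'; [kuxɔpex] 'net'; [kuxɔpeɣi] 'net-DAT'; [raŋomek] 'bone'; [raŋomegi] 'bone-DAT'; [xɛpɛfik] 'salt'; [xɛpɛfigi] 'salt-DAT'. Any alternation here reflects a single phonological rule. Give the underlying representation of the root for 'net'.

The stem for 'net' ends in [x] in [kuxɔpex] but [ɣ] in [kuxɔpeɣi].
If /x/ were underlying and a rule turned it into [ɣ] before the DAT suffix, 'sand' would also alternate; but it has [x] in both [ŋumamix] and [ŋumamixi].
So /ɣ/ is underlying, and a rule of word-final obstruent devoicing — voiced obstruents become voiceless word-finally — gives [x].

/kuxɔpeɣ/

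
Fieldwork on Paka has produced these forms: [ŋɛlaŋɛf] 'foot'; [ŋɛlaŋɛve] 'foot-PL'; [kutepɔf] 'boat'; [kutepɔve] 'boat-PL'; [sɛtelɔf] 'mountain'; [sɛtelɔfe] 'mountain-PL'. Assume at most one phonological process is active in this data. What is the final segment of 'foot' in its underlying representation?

The stem for 'foot' ends in [f] in [ŋɛlaŋɛf] but [v] in [ŋɛlaŋɛve].
Compare 'mountain', with invariant [f] in [sɛtelɔf] and [sɛtelɔfe]: an analysis with underlying /f/ and a rule producing [v] before the PL suffix would wrongly predict alternation here too.
The underlying segment must be /v/; voiced obstruents become voiceless word-finally, yielding [f] there.

/v/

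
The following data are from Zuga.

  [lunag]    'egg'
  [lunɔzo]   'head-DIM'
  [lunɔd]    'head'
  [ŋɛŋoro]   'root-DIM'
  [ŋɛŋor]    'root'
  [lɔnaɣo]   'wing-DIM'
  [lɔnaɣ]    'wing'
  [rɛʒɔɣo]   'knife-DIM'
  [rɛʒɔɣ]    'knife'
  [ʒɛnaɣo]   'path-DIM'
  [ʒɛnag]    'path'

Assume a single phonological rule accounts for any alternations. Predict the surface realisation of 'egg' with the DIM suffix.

The stem for 'path' ends in [ɣ] in [ʒɛnaɣo] but [g] in [ʒɛnag].
If /ɣ/ were underlying and a rule turned it into [g] in isolation, 'wing' would also alternate; but it has [ɣ] in both [lɔnaɣo] and [lɔnaɣ].
The underlying segment must be /g/; voiced stops become fricatives between vowels, yielding [ɣ] there.
The one attested form of 'egg', [lunag], shows underlying /lunag/. Applying the same rule between vowels gives [lunaɣo].

[lunaɣo]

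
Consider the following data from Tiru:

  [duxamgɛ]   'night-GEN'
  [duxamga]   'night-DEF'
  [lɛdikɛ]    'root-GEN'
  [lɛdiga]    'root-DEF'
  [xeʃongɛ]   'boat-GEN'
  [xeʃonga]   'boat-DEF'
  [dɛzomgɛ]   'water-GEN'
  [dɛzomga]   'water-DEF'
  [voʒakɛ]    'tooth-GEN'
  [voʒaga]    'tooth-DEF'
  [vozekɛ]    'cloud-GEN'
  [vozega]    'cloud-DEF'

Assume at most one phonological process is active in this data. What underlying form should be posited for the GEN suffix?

The GEN morpheme has two allomorphs, [-gɛ] and [-kɛ].
The DEF suffix, which begins with [g], is invariant after every stem; so [g] is not altered by any rule here.
So the underlying form is /-kɛ/, and voiceless stops become voiced after a nasal.

/-kɛ/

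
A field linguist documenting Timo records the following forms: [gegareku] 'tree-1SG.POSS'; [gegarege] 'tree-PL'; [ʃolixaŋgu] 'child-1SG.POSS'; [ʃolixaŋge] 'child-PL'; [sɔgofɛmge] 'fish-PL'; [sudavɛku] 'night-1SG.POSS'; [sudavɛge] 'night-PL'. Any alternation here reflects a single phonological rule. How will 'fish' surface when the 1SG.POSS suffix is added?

The 1SG.POSS suffix surfaces as [-gu] and [-ku], depending on the final segment of the stem.
By contrast the PL suffix keeps its initial [g] throughout — that segment must be underlying.
The 1SG.POSS suffix is therefore /-ku/ underlyingly, with post-nasal voicing: voiceless stops become voiced after a nasal.
After 'fish', which ends in a nasal, the suffix surfaces as [-gu], giving [sɔgofɛmgu].

[sɔgofɛmgu]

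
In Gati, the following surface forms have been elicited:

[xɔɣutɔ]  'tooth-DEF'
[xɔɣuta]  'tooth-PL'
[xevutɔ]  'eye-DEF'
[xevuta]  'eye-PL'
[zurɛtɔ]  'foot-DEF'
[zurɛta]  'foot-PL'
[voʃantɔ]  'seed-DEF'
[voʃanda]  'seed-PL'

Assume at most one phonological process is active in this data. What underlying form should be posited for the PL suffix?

/-da/

The PL suffix surfaces as [-da] and [-ta], depending on the final segment of the stem.
By contrast the DEF suffix keeps its initial [t] throughout — that segment must be underlying.
The PL suffix is therefore /-da/ underlyingly, with post-vocalic devoicing: voiced stops become voiceless after a vowel.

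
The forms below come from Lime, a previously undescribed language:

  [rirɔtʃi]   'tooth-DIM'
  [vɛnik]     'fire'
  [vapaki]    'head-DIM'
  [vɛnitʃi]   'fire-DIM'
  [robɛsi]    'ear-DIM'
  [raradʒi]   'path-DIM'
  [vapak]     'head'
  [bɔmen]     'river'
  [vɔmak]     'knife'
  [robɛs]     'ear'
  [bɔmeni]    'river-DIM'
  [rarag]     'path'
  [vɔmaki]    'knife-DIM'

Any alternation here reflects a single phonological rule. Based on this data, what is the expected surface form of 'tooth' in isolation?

The root 'fire' surfaces as [vɛnik] and [vɛnitʃi], with a stem-final [k] ~ [tʃ] alternation.
If /k/ were underlying and a rule turned it into [tʃ] before the DIM suffix, 'knife' would also alternate; but it has [k] in both [vɔmak] and [vɔmaki].
Therefore /tʃ/ is basic and [k] is derived by depalatalization (palato-alveolar /tʃ/ and /dʒ/ become [k] and [g] when no front vowel follows).
From [rirɔtʃi] the stem 'tooth' is /rirɔtʃ/; when no front vowel follows this yields [rirɔk].

[rirɔk]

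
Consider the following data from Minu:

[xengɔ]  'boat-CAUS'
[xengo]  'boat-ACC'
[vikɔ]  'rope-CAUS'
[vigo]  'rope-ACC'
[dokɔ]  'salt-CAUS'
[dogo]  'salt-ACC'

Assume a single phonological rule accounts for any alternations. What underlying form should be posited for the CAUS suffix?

The CAUS suffix surfaces as [-gɔ] and [-kɔ], depending on the final segment of the stem.
By contrast the ACC suffix keeps its initial [g] throughout — that segment must be underlying.
The CAUS suffix is therefore /-kɔ/ underlyingly, with post-nasal voicing: voiceless stops become voiced after a nasal.

/-kɔ/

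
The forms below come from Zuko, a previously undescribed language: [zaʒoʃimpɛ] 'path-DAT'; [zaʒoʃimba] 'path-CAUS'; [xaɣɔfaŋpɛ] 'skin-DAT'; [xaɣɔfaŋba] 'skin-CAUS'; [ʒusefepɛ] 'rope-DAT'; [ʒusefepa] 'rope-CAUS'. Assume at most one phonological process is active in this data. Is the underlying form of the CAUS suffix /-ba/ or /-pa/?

The CAUS morpheme has two allomorphs, [-ba] and [-pa].
By contrast the DAT suffix keeps its initial [p] throughout — that segment must be underlying.
The CAUS suffix is therefore /-ba/ underlyingly, with post-vocalic devoicing: voiced stops become voiceless after a vowel.

/-ba/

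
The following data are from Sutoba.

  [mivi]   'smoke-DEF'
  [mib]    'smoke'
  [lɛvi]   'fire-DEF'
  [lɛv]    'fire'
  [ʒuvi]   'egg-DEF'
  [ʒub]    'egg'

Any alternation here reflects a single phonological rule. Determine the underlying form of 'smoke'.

The root 'smoke' surfaces as [mivi] and [mib], with a stem-final [v] ~ [b] alternation.
Compare 'fire', with invariant [v] in [lɛvi] and [lɛv]: an analysis with underlying /v/ and a rule producing [b] in isolation would wrongly predict alternation here too.
Therefore /b/ is basic and [v] is derived by intervocalic spirantization (voiced stops become fricatives between vowels).

/mib/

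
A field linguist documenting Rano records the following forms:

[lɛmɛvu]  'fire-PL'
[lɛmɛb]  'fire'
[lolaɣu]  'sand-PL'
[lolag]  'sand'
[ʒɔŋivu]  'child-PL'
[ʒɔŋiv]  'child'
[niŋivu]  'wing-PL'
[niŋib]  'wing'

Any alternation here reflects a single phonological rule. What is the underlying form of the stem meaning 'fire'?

In [lɛmɛvu] and [lɛmɛb] the final segment of 'fire' alternates: [v] ~ [b].
If /v/ were underlying and a rule turned it into [b] in isolation, 'child' would also alternate; but it has [v] in both [ʒɔŋivu] and [ʒɔŋiv].
So /b/ is underlying, and a rule of intervocalic spirantization — voiced stops become fricatives between vowels — gives [v].

/lɛmɛb/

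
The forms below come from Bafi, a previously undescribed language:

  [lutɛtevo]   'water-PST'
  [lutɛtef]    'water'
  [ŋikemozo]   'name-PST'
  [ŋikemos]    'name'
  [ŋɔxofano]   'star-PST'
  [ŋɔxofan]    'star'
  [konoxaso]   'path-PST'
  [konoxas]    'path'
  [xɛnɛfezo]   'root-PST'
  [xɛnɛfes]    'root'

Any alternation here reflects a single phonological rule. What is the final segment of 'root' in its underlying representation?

/z/

The root 'root' surfaces as [xɛnɛfezo] and [xɛnɛfes], with a stem-final [z] ~ [s] alternation.
But 'path' keeps [s] in both environments ([konoxaso], [konoxas]), so there is no rule changing /s/ to [z] before the PST suffix.
So /z/ is underlying, and a rule of word-final obstruent devoicing — voiced obstruents become voiceless word-finally — gives [s].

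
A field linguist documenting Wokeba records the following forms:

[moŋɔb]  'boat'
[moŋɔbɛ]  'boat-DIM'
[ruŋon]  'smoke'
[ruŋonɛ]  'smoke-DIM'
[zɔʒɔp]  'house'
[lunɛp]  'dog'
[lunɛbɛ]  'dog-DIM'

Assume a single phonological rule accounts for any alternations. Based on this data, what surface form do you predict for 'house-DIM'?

The root 'dog' surfaces as [lunɛp] and [lunɛbɛ], with a stem-final [p] ~ [b] alternation.
But 'boat' keeps [b] in both environments ([moŋɔb], [moŋɔbɛ]), so there is no rule changing /b/ to [p] in isolation.
So /p/ is underlying, and a rule of intervocalic voicing — voiceless stops become voiced between vowels — gives [b].
From [zɔʒɔp] the stem 'house' is /zɔʒɔp/; between vowels this yields [zɔʒɔbɛ].

[zɔʒɔbɛ]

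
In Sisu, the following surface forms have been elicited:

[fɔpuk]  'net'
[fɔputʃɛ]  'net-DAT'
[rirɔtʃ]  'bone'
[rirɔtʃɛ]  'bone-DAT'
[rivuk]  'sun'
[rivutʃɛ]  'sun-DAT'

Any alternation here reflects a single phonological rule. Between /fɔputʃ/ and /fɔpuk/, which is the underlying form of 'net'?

In [fɔpuk] and [fɔputʃɛ] the final segment of 'net' alternates: [k] ~ [tʃ].
Compare 'bone', with invariant [tʃ] in [rirɔtʃ] and [rirɔtʃɛ]: an analysis with underlying /tʃ/ and a rule producing [k] in isolation would wrongly predict alternation here too.
The alternation reflects palatalization before a front vowel: /k/ becomes palato-alveolar [tʃ] before a front vowel. /k/ is underlying.

/fɔpuk/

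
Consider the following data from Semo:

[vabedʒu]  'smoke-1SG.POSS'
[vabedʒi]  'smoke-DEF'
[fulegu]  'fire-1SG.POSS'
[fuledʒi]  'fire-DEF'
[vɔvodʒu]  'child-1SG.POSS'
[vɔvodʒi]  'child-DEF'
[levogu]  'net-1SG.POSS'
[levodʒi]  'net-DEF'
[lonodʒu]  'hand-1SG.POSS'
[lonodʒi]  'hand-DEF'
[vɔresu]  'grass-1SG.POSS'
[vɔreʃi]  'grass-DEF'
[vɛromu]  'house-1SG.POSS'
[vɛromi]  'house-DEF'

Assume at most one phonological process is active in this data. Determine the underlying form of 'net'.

'net' shows [g] ~ [dʒ] at the end of the stem ([levogu] vs [levodʒi]).
Compare 'child', with invariant [dʒ] in [vɔvodʒu] and [vɔvodʒi]: an analysis with underlying /dʒ/ and a rule producing [g] before the 1SG.POSS suffix would wrongly predict alternation here too.
Therefore /g/ is basic and [dʒ] is derived by palatalization before a front vowel (/g/ and /s/ become palato-alveolar [dʒ] and [ʃ] before a front vowel).
The underlying form of 'net' is therefore /levog/.

/levog/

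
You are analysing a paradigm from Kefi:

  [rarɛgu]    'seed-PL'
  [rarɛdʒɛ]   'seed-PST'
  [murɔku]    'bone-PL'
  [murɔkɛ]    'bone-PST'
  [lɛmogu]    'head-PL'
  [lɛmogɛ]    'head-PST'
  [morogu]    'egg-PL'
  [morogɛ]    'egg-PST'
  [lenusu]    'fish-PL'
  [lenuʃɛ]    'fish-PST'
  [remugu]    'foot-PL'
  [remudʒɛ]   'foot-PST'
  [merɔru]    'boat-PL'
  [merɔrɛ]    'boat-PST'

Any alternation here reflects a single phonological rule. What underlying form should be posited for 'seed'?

The stem for 'seed' ends in [g] in [rarɛgu] but [dʒ] in [rarɛdʒɛ].
Compare 'head', with invariant [g] in [lɛmogu] and [lɛmogɛ]: an analysis with underlying /g/ and a rule producing [dʒ] before the PST suffix would wrongly predict alternation here too.
So /dʒ/ is underlying, and a rule of depalatalization — palato-alveolar /dʒ/ and /ʃ/ become [g] and [s] when no front vowel follows — gives [g].

/rarɛdʒ/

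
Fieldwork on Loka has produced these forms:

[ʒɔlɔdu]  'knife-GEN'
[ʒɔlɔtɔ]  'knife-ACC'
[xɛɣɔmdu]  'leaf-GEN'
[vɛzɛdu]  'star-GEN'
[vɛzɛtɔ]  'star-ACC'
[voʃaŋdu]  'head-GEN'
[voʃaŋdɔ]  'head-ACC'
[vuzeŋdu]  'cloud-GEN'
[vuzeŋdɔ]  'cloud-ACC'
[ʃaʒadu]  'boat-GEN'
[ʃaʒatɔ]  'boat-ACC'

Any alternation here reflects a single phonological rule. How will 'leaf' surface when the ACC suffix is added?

[xɛɣɔmdɔ]

The ACC morpheme has two allomorphs, [-dɔ] and [-tɔ].
By contrast the GEN suffix keeps its initial [d] throughout — that segment must be underlying.
The ACC suffix is therefore /-tɔ/ underlyingly, with post-nasal voicing: voiceless stops become voiced after a nasal.
After 'leaf', which ends in a nasal, the suffix surfaces as [-dɔ], giving [xɛɣɔmdɔ].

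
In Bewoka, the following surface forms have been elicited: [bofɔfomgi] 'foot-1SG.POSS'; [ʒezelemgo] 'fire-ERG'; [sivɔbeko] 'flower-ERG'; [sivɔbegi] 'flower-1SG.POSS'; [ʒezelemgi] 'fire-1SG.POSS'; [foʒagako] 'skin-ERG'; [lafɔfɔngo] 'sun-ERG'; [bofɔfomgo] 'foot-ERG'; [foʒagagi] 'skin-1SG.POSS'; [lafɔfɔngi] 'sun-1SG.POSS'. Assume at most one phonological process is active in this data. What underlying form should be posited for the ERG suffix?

The ERG suffix surfaces as [-go] and [-ko], depending on the final segment of the stem.
By contrast the 1SG.POSS suffix keeps its initial [g] throughout — that segment must be underlying.
So the underlying form is /-ko/, and voiceless stops become voiced after a nasal.

/-ko/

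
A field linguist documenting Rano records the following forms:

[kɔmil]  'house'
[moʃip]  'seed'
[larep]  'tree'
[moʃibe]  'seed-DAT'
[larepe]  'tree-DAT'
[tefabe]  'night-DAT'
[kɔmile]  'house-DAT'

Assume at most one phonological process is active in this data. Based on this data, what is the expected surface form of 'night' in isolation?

'seed' shows [b] ~ [p] at the end of the stem ([moʃibe] vs [moʃip]).
If /p/ were underlying and a rule turned it into [b] before the DAT suffix, 'tree' would also alternate; but it has [p] in both [larepe] and [larep].
The underlying segment must be /b/; voiced obstruents become voiceless word-finally, yielding [p] there.
The one attested form of 'night', [tefabe], shows underlying /tefab/. Applying the same rule word-finally gives [tefap].

[tefap]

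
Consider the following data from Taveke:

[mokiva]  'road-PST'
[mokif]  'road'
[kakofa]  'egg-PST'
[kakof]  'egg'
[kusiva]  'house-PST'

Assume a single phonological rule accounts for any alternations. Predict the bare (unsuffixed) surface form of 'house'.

The root 'road' surfaces as [mokiva] and [mokif], with a stem-final [v] ~ [f] alternation.
But 'egg' keeps [f] in both environments ([kakofa], [kakof]), so there is no rule changing /f/ to [v] before the PST suffix.
Therefore /v/ is basic and [f] is derived by word-final obstruent devoicing (voiced obstruents become voiceless word-finally).
From [kusiva] the stem 'house' is /kusiv/; word-finally this yields [kusif].

[kusif]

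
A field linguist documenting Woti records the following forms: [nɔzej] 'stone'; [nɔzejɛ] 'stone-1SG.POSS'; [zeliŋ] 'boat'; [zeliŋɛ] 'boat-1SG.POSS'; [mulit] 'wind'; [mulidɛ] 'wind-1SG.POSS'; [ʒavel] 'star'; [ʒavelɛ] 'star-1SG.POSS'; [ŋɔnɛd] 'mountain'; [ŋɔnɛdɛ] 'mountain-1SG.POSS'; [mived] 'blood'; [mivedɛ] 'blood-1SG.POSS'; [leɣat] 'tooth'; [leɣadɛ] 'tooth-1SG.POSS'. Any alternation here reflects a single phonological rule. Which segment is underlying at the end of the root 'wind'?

/t/

The stem for 'wind' ends in [t] in [mulit] but [d] in [mulidɛ].
The stem 'mountain' ([ŋɔnɛd], [ŋɔnɛdɛ]) shows [d] unchanged in both environments, so [d] cannot be basic with [t] derived in isolation.
The underlying segment must be /t/; voiceless stops become voiced between vowels, yielding [d] there.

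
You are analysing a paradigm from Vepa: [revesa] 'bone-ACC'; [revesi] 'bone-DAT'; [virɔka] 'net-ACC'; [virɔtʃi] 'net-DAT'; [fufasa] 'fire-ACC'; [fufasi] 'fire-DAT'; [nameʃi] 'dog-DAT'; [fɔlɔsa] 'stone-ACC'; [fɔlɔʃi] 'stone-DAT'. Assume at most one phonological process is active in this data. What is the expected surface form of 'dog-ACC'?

In [fɔlɔsa] and [fɔlɔʃi] the final segment of 'stone' alternates: [s] ~ [ʃ].
If /s/ were underlying and a rule turned it into [ʃ] before the DAT suffix, 'bone' would also alternate; but it has [s] in both [revesa] and [revesi].
The alternation reflects depalatalization: palato-alveolar /tʃ/ and /ʃ/ become [k] and [s] when no front vowel follows. /ʃ/ is underlying.
From [nameʃi] the stem 'dog' is /nameʃ/; when no front vowel follows this yields [namesa].

[namesa]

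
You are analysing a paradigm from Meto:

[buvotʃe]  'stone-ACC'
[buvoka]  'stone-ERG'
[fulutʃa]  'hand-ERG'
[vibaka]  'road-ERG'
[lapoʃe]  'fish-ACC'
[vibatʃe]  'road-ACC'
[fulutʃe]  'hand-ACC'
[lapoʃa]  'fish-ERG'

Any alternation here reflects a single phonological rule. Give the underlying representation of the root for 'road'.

/vibak/

The stem for 'road' ends in [tʃ] in [vibatʃe] but [k] in [vibaka].
Compare 'hand', with invariant [tʃ] in [fulutʃe] and [fulutʃa]: an analysis with underlying /tʃ/ and a rule producing [k] before the ERG suffix would wrongly predict alternation here too.
So /k/ is underlying, and a rule of palatalization before a front vowel — /k/ becomes palato-alveolar [tʃ] before a front vowel — gives [tʃ].
Hence 'road' is /vibak/ underlyingly.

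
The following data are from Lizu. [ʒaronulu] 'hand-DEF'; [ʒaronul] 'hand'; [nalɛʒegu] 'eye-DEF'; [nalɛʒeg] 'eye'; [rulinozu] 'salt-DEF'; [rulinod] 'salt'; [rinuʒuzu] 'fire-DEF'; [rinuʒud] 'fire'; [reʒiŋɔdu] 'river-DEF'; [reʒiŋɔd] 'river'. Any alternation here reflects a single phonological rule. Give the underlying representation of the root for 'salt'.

In [rulinozu] and [rulinod] the final segment of 'salt' alternates: [z] ~ [d].
But 'river' keeps [d] in both environments ([reʒiŋɔdu], [reʒiŋɔd]), so there is no rule changing /d/ to [z] before the DEF suffix.
So /z/ is underlying, and a rule of word-final hardening — voiced fricatives become stops word-finally — gives [d].
Hence 'salt' is /rulinoz/ underlyingly.

/rulinoz/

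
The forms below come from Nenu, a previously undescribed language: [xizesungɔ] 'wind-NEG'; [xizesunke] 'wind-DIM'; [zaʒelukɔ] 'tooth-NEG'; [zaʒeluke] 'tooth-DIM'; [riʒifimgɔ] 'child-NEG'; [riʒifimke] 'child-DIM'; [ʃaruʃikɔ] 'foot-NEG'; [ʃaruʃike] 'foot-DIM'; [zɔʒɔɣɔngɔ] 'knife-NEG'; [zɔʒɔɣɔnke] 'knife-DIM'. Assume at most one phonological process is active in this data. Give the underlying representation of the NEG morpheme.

/-gɔ/

The NEG morpheme has two allomorphs, [-gɔ] and [-kɔ].
By contrast the DIM suffix keeps its initial [k] throughout — that segment must be underlying.
So the underlying form is /-gɔ/, and voiced stops become voiceless after a vowel.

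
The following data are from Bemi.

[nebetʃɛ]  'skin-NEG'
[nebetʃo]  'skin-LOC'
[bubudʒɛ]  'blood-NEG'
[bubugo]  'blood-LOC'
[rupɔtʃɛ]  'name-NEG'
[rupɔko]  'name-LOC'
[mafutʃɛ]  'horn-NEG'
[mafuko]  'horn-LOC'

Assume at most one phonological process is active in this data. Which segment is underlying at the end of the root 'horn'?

'horn' shows [tʃ] ~ [k] at the end of the stem ([mafutʃɛ] vs [mafuko]).
Compare 'skin', with invariant [tʃ] in [nebetʃɛ] and [nebetʃo]: an analysis with underlying /tʃ/ and a rule producing [k] before the LOC suffix would wrongly predict alternation here too.
The underlying segment must be /k/; /k/ and /g/ become palato-alveolar [tʃ] and [dʒ] before a front vowel, yielding [tʃ] there.

/k/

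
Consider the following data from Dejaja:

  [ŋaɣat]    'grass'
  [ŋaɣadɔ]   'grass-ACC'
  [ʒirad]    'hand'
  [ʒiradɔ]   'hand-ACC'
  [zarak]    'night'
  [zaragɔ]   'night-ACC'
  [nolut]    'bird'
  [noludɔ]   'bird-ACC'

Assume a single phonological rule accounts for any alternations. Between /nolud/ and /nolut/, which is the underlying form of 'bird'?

/nolut/

'bird' shows [t] ~ [d] at the end of the stem ([nolut] vs [noludɔ]).
But 'hand' keeps [d] in both environments ([ʒirad], [ʒiradɔ]), so there is no rule changing /d/ to [t] in isolation.
So /t/ is underlying, and a rule of intervocalic voicing — voiceless stops become voiced between vowels — gives [d].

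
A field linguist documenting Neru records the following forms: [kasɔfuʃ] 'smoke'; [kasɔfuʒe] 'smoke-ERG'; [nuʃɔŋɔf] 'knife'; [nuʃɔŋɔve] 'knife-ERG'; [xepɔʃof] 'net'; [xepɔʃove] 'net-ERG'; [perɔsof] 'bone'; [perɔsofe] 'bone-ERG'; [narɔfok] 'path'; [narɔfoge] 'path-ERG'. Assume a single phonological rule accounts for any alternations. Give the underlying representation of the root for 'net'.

In [xepɔʃof] and [xepɔʃove] the final segment of 'net' alternates: [f] ~ [v].
But 'bone' keeps [f] in both environments ([perɔsof], [perɔsofe]), so there is no rule changing /f/ to [v] before the ERG suffix.
The underlying segment must be /v/; voiced obstruents become voiceless word-finally, yielding [f] there.

/xepɔʃov/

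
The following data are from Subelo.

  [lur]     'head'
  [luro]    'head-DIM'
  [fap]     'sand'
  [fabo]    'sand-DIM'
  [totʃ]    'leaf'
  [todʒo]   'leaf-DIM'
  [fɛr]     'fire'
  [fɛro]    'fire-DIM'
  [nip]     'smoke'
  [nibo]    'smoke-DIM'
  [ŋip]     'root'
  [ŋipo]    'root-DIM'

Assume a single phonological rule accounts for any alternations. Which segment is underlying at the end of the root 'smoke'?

/b/

The stem for 'smoke' ends in [p] in [nip] but [b] in [nibo].
The stem 'root' ([ŋip], [ŋipo]) shows [p] unchanged in both environments, so [p] cannot be basic with [b] derived before the DIM suffix.
So /b/ is underlying, and a rule of word-final obstruent devoicing — voiced obstruents become voiceless word-finally — gives [p].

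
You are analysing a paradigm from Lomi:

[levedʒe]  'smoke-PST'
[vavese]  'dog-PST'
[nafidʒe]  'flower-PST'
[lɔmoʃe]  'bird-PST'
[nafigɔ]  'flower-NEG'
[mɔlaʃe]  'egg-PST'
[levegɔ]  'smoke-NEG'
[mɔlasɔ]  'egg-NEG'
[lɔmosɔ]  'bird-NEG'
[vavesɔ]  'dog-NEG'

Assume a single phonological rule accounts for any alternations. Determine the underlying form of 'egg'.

In [mɔlaʃe] and [mɔlasɔ] the final segment of 'egg' alternates: [ʃ] ~ [s].
If /s/ were underlying and a rule turned it into [ʃ] before the PST suffix, 'dog' would also alternate; but it has [s] in both [vavese] and [vavesɔ].
So /ʃ/ is underlying, and a rule of depalatalization — palato-alveolar /dʒ/ and /ʃ/ become [g] and [s] when no front vowel follows — gives [s].
So 'egg' = /mɔlaʃ/.

/mɔlaʃ/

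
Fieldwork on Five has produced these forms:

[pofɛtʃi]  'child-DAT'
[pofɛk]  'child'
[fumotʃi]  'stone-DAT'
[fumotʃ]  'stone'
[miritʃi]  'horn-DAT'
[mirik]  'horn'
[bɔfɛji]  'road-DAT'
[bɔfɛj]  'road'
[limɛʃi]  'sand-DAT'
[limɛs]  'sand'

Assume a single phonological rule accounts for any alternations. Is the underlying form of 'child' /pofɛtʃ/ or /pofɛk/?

/pofɛk/

'child' shows [tʃ] ~ [k] at the end of the stem ([pofɛtʃi] vs [pofɛk]).
But 'stone' keeps [tʃ] in both environments ([fumotʃi], [fumotʃ]), so there is no rule changing /tʃ/ to [k] in isolation.
Therefore /k/ is basic and [tʃ] is derived by palatalization before a front vowel (/k/ and /s/ become palato-alveolar [tʃ] and [ʃ] before a front vowel).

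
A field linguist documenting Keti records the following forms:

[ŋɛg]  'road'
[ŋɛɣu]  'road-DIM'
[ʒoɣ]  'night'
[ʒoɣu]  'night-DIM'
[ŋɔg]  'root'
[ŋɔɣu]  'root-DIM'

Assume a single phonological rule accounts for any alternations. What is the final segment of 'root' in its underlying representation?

The root 'root' surfaces as [ŋɔg] and [ŋɔɣu], with a stem-final [g] ~ [ɣ] alternation.
If /ɣ/ were underlying and a rule turned it into [g] in isolation, 'night' would also alternate; but it has [ɣ] in both [ʒoɣ] and [ʒoɣu].
The alternation reflects intervocalic spirantization: voiced stops become fricatives between vowels. /g/ is underlying.

/g/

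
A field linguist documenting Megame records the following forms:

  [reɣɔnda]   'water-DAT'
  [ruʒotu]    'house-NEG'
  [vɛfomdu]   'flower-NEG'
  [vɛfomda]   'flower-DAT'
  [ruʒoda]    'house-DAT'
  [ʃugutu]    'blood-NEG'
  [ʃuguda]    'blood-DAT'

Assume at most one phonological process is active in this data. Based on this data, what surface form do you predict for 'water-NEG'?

[reɣɔndu]

The NEG suffix surfaces as [-du] and [-tu], depending on the final segment of the stem.
By contrast the DAT suffix keeps its initial [d] throughout — that segment must be underlying.
The NEG suffix is therefore /-tu/ underlyingly, with post-nasal voicing: voiceless stops become voiced after a nasal.
After 'water', which ends in a nasal, the suffix surfaces as [-du], giving [reɣɔndu].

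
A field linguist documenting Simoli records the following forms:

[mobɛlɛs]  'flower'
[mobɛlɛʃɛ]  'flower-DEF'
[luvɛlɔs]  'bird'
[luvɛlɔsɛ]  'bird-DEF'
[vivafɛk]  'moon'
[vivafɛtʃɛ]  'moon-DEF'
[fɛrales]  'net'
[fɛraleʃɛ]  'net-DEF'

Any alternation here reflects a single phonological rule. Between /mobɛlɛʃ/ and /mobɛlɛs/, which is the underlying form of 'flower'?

/mobɛlɛʃ/

In [mobɛlɛs] and [mobɛlɛʃɛ] the final segment of 'flower' alternates: [s] ~ [ʃ].
Compare 'bird', with invariant [s] in [luvɛlɔs] and [luvɛlɔsɛ]: an analysis with underlying /s/ and a rule producing [ʃ] before the DEF suffix would wrongly predict alternation here too.
The alternation reflects depalatalization: palato-alveolar /tʃ/ and /ʃ/ become [k] and [s] when no front vowel follows. /ʃ/ is underlying.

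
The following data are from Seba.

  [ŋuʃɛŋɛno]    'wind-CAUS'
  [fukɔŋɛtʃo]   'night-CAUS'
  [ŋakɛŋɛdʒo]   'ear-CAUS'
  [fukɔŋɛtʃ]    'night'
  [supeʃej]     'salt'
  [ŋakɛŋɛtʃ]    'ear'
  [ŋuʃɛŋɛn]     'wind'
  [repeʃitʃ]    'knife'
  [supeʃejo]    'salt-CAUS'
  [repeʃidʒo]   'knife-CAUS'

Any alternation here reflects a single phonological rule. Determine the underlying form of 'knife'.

/repeʃidʒ/

The stem for 'knife' ends in [dʒ] in [repeʃidʒo] but [tʃ] in [repeʃitʃ].
Compare 'night', with invariant [tʃ] in [fukɔŋɛtʃo] and [fukɔŋɛtʃ]: an analysis with underlying /tʃ/ and a rule producing [dʒ] before the CAUS suffix would wrongly predict alternation here too.
The alternation reflects word-final obstruent devoicing: voiced obstruents become voiceless word-finally. /dʒ/ is underlying.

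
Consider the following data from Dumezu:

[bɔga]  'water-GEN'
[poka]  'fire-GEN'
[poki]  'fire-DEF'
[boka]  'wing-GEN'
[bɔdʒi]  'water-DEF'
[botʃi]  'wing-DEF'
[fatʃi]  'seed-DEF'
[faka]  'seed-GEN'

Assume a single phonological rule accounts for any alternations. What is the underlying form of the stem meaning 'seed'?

/fatʃ/

'seed' shows [k] ~ [tʃ] at the end of the stem ([faka] vs [fatʃi]).
But 'fire' keeps [k] in both environments ([poka], [poki]), so there is no rule changing /k/ to [tʃ] before the DEF suffix.
The alternation reflects depalatalization: palato-alveolar /tʃ/ and /dʒ/ become [k] and [g] when no front vowel follows. /tʃ/ is underlying.
So 'seed' = /fatʃ/.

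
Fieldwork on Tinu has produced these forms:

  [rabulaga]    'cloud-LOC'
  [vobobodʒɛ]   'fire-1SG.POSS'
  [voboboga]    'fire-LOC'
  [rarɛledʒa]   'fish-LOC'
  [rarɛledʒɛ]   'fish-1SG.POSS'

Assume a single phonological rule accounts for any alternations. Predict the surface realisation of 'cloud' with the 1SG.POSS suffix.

The root 'fire' surfaces as [voboboga] and [vobobodʒɛ], with a stem-final [g] ~ [dʒ] alternation.
But 'fish' keeps [dʒ] in both environments ([rarɛledʒa], [rarɛledʒɛ]), so there is no rule changing /dʒ/ to [g] before the LOC suffix.
So /g/ is underlying, and a rule of palatalization before a front vowel — /g/ becomes palato-alveolar [dʒ] before a front vowel — gives [dʒ].
The one attested form of 'cloud', [rabulaga], shows underlying /rabulag/. Applying the same rule before a front vowel gives [rabuladʒɛ].

[rabuladʒɛ]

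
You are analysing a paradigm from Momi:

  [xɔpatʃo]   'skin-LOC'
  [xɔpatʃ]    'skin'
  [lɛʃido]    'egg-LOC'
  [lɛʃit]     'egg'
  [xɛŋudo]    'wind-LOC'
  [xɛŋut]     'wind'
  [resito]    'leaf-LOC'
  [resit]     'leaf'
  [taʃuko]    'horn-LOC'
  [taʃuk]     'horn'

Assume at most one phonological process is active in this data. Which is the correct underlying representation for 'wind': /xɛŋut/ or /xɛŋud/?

/xɛŋud/

In [xɛŋudo] and [xɛŋut] the final segment of 'wind' alternates: [d] ~ [t].
If /t/ were underlying and a rule turned it into [d] before the LOC suffix, 'leaf' would also alternate; but it has [t] in both [resito] and [resit].
So /d/ is underlying, and a rule of word-final obstruent devoicing — voiced obstruents become voiceless word-finally — gives [t].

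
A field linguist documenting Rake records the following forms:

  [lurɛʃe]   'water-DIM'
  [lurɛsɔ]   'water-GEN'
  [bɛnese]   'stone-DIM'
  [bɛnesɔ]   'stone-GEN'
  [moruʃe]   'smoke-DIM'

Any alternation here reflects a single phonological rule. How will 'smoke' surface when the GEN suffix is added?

'water' shows [ʃ] ~ [s] at the end of the stem ([lurɛʃe] vs [lurɛsɔ]).
If /s/ were underlying and a rule turned it into [ʃ] before the DIM suffix, 'stone' would also alternate; but it has [s] in both [bɛnese] and [bɛnesɔ].
Therefore /ʃ/ is basic and [s] is derived by depalatalization (palato-alveolar /ʃ/ becomes [s] when no front vowel follows).
The one attested form of 'smoke', [moruʃe], shows underlying /moruʃ/. Applying the same rule when no front vowel follows gives [morusɔ].

[morusɔ]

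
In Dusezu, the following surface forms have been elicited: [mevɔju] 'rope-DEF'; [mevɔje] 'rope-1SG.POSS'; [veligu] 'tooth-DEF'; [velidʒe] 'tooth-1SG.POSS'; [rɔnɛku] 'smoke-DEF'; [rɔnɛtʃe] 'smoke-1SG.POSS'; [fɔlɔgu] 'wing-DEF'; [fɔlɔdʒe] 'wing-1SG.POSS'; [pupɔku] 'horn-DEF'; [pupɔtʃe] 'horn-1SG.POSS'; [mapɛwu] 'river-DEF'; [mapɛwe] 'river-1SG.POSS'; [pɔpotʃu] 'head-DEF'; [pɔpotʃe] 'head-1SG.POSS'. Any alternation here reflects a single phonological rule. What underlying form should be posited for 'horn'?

/pupɔk/

The root 'horn' surfaces as [pupɔku] and [pupɔtʃe], with a stem-final [k] ~ [tʃ] alternation.
But 'head' keeps [tʃ] in both environments ([pɔpotʃu], [pɔpotʃe]), so there is no rule changing /tʃ/ to [k] before the DEF suffix.
So /k/ is underlying, and a rule of palatalization before a front vowel — /k/ and /g/ become palato-alveolar [tʃ] and [dʒ] before a front vowel — gives [tʃ].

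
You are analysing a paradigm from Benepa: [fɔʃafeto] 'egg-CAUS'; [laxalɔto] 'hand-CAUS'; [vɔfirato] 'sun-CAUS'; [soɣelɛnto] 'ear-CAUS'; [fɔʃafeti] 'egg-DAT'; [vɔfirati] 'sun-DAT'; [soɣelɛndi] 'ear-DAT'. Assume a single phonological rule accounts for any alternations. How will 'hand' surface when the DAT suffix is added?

The DAT suffix surfaces as [-di] and [-ti], depending on the final segment of the stem.
The CAUS suffix, which begins with [t], is invariant after every stem; so [t] is not altered by any rule here.
So the underlying form is /-di/, and voiced stops become voiceless after a vowel.
After 'hand', which ends in a vowel, the suffix surfaces as [-ti], giving [laxalɔti].

[laxalɔti]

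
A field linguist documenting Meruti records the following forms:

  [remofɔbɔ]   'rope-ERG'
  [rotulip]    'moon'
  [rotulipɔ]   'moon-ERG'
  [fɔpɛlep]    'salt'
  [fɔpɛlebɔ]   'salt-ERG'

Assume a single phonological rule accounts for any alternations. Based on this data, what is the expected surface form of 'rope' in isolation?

In [fɔpɛlep] and [fɔpɛlebɔ] the final segment of 'salt' alternates: [p] ~ [b].
Compare 'moon', with invariant [p] in [rotulip] and [rotulipɔ]: an analysis with underlying /p/ and a rule producing [b] before the ERG suffix would wrongly predict alternation here too.
So /b/ is underlying, and a rule of word-final obstruent devoicing — voiced obstruents become voiceless word-finally — gives [p].
The one attested form of 'rope', [remofɔbɔ], shows underlying /remofɔb/. Applying the same rule word-finally gives [remofɔp].

[remofɔp]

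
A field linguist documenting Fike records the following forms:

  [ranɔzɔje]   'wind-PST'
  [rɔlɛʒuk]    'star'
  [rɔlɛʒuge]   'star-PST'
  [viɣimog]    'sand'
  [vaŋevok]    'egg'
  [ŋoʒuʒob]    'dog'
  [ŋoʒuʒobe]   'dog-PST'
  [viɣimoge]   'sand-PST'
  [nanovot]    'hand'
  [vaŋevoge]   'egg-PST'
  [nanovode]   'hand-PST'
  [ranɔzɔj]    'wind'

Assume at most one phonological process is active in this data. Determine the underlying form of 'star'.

/rɔlɛʒuk/

The root 'star' surfaces as [rɔlɛʒuge] and [rɔlɛʒuk], with a stem-final [g] ~ [k] alternation.
The stem 'sand' ([viɣimoge], [viɣimog]) shows [g] unchanged in both environments, so [g] cannot be basic with [k] derived in isolation.
The underlying segment must be /k/; voiceless stops become voiced between vowels, yielding [g] there.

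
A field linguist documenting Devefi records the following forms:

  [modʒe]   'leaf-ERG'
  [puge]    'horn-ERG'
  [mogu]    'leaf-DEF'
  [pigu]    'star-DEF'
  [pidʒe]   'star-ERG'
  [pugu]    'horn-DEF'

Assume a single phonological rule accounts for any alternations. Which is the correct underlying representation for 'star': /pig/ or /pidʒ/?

/pidʒ/

'star' shows [g] ~ [dʒ] at the end of the stem ([pigu] vs [pidʒe]).
But 'horn' keeps [g] in both environments ([pugu], [puge]), so there is no rule changing /g/ to [dʒ] before the ERG suffix.
So /dʒ/ is underlying, and a rule of depalatalization — palato-alveolar /dʒ/ becomes [g] when no front vowel follows — gives [g].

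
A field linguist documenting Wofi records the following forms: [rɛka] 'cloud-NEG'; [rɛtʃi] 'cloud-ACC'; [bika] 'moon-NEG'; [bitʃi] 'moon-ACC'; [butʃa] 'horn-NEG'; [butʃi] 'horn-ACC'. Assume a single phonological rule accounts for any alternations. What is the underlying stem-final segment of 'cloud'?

In [rɛka] and [rɛtʃi] the final segment of 'cloud' alternates: [k] ~ [tʃ].
The stem 'horn' ([butʃa], [butʃi]) shows [tʃ] unchanged in both environments, so [tʃ] cannot be basic with [k] derived before the NEG suffix.
The underlying segment must be /k/; /k/ becomes palato-alveolar [tʃ] before a front vowel, yielding [tʃ] there.

/k/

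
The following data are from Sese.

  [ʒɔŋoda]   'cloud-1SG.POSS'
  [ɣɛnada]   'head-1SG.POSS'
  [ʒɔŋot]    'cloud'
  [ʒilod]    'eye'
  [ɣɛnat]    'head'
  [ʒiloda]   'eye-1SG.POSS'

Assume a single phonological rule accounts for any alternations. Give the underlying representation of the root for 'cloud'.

/ʒɔŋot/

The stem for 'cloud' ends in [d] in [ʒɔŋoda] but [t] in [ʒɔŋot].
Compare 'eye', with invariant [d] in [ʒiloda] and [ʒilod]: an analysis with underlying /d/ and a rule producing [t] in isolation would wrongly predict alternation here too.
The underlying segment must be /t/; voiceless stops become voiced between vowels, yielding [d] there.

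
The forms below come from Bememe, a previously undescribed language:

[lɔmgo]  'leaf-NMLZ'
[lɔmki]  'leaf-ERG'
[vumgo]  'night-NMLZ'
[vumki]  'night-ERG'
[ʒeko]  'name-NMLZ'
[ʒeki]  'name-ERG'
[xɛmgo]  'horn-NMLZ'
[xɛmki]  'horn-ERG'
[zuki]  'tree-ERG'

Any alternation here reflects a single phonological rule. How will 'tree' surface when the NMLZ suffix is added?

The NMLZ morpheme has two allomorphs, [-go] and [-ko].
By contrast the ERG suffix keeps its initial [k] throughout — that segment must be underlying.
The NMLZ suffix is therefore /-go/ underlyingly, with post-vocalic devoicing: voiced stops become voiceless after a vowel.
After 'tree', which ends in a vowel, the suffix surfaces as [-ko], giving [zuko].

[zuko]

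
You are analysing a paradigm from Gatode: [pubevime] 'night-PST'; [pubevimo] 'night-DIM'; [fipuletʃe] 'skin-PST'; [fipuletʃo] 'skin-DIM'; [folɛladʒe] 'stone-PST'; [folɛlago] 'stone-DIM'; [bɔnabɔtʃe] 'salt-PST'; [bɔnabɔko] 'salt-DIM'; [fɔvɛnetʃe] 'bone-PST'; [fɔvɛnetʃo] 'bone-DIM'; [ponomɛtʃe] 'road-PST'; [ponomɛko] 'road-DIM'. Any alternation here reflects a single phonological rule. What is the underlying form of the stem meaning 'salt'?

In [bɔnabɔtʃe] and [bɔnabɔko] the final segment of 'salt' alternates: [tʃ] ~ [k].
Compare 'bone', with invariant [tʃ] in [fɔvɛnetʃe] and [fɔvɛnetʃo]: an analysis with underlying /tʃ/ and a rule producing [k] before the DIM suffix would wrongly predict alternation here too.
So /k/ is underlying, and a rule of palatalization before a front vowel — /k/ and /g/ become palato-alveolar [tʃ] and [dʒ] before a front vowel — gives [tʃ].
The underlying form of 'salt' is therefore /bɔnabɔk/.

/bɔnabɔk/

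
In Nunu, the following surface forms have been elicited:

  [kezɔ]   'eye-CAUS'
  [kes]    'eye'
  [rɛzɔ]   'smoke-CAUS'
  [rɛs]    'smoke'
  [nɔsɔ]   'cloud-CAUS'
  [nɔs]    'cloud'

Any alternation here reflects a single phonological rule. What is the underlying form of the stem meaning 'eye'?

/kez/

The stem for 'eye' ends in [z] in [kezɔ] but [s] in [kes].
If /s/ were underlying and a rule turned it into [z] before the CAUS suffix, 'cloud' would also alternate; but it has [s] in both [nɔsɔ] and [nɔs].
So /z/ is underlying, and a rule of word-final obstruent devoicing — voiced obstruents become voiceless word-finally — gives [s].
So 'eye' = /kez/.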